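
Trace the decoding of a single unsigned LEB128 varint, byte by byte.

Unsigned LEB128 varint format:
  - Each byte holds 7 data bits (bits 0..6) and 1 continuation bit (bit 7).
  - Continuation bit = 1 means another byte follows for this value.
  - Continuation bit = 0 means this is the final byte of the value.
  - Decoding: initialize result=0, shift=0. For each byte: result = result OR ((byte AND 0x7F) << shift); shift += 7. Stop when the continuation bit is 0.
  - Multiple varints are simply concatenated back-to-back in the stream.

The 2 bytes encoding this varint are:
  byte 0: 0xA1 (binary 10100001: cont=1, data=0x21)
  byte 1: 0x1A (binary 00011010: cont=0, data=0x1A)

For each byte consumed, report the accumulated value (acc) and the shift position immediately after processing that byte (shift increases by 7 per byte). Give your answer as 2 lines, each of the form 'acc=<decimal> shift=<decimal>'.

Answer: acc=33 shift=7
acc=3361 shift=14

Derivation:
byte 0=0xA1: payload=0x21=33, contrib = 33<<0 = 33; acc -> 33, shift -> 7
byte 1=0x1A: payload=0x1A=26, contrib = 26<<7 = 3328; acc -> 3361, shift -> 14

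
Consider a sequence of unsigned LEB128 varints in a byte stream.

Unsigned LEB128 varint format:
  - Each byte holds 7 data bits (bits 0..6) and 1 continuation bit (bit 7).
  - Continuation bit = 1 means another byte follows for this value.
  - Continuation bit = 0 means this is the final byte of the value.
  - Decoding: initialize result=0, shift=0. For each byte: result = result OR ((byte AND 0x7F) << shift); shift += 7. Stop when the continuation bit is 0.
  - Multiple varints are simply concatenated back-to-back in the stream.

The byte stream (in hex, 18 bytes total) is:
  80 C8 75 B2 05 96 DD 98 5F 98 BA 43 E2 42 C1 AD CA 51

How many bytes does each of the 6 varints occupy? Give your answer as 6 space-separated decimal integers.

Answer: 3 2 4 3 2 4

Derivation:
  byte[0]=0x80 cont=1 payload=0x00=0: acc |= 0<<0 -> acc=0 shift=7
  byte[1]=0xC8 cont=1 payload=0x48=72: acc |= 72<<7 -> acc=9216 shift=14
  byte[2]=0x75 cont=0 payload=0x75=117: acc |= 117<<14 -> acc=1926144 shift=21 [end]
Varint 1: bytes[0:3] = 80 C8 75 -> value 1926144 (3 byte(s))
  byte[3]=0xB2 cont=1 payload=0x32=50: acc |= 50<<0 -> acc=50 shift=7
  byte[4]=0x05 cont=0 payload=0x05=5: acc |= 5<<7 -> acc=690 shift=14 [end]
Varint 2: bytes[3:5] = B2 05 -> value 690 (2 byte(s))
  byte[5]=0x96 cont=1 payload=0x16=22: acc |= 22<<0 -> acc=22 shift=7
  byte[6]=0xDD cont=1 payload=0x5D=93: acc |= 93<<7 -> acc=11926 shift=14
  byte[7]=0x98 cont=1 payload=0x18=24: acc |= 24<<14 -> acc=405142 shift=21
  byte[8]=0x5F cont=0 payload=0x5F=95: acc |= 95<<21 -> acc=199634582 shift=28 [end]
Varint 3: bytes[5:9] = 96 DD 98 5F -> value 199634582 (4 byte(s))
  byte[9]=0x98 cont=1 payload=0x18=24: acc |= 24<<0 -> acc=24 shift=7
  byte[10]=0xBA cont=1 payload=0x3A=58: acc |= 58<<7 -> acc=7448 shift=14
  byte[11]=0x43 cont=0 payload=0x43=67: acc |= 67<<14 -> acc=1105176 shift=21 [end]
Varint 4: bytes[9:12] = 98 BA 43 -> value 1105176 (3 byte(s))
  byte[12]=0xE2 cont=1 payload=0x62=98: acc |= 98<<0 -> acc=98 shift=7
  byte[13]=0x42 cont=0 payload=0x42=66: acc |= 66<<7 -> acc=8546 shift=14 [end]
Varint 5: bytes[12:14] = E2 42 -> value 8546 (2 byte(s))
  byte[14]=0xC1 cont=1 payload=0x41=65: acc |= 65<<0 -> acc=65 shift=7
  byte[15]=0xAD cont=1 payload=0x2D=45: acc |= 45<<7 -> acc=5825 shift=14
  byte[16]=0xCA cont=1 payload=0x4A=74: acc |= 74<<14 -> acc=1218241 shift=21
  byte[17]=0x51 cont=0 payload=0x51=81: acc |= 81<<21 -> acc=171087553 shift=28 [end]
Varint 6: bytes[14:18] = C1 AD CA 51 -> value 171087553 (4 byte(s))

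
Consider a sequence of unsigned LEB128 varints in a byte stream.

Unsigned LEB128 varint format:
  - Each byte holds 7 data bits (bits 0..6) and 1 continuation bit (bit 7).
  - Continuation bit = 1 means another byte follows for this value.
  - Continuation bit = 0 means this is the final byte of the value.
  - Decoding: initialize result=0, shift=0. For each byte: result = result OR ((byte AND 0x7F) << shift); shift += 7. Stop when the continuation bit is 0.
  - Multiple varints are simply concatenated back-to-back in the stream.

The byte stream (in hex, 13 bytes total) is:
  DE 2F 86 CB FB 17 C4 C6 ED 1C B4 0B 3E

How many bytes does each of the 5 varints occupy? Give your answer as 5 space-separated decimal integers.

  byte[0]=0xDE cont=1 payload=0x5E=94: acc |= 94<<0 -> acc=94 shift=7
  byte[1]=0x2F cont=0 payload=0x2F=47: acc |= 47<<7 -> acc=6110 shift=14 [end]
Varint 1: bytes[0:2] = DE 2F -> value 6110 (2 byte(s))
  byte[2]=0x86 cont=1 payload=0x06=6: acc |= 6<<0 -> acc=6 shift=7
  byte[3]=0xCB cont=1 payload=0x4B=75: acc |= 75<<7 -> acc=9606 shift=14
  byte[4]=0xFB cont=1 payload=0x7B=123: acc |= 123<<14 -> acc=2024838 shift=21
  byte[5]=0x17 cont=0 payload=0x17=23: acc |= 23<<21 -> acc=50259334 shift=28 [end]
Varint 2: bytes[2:6] = 86 CB FB 17 -> value 50259334 (4 byte(s))
  byte[6]=0xC4 cont=1 payload=0x44=68: acc |= 68<<0 -> acc=68 shift=7
  byte[7]=0xC6 cont=1 payload=0x46=70: acc |= 70<<7 -> acc=9028 shift=14
  byte[8]=0xED cont=1 payload=0x6D=109: acc |= 109<<14 -> acc=1794884 shift=21
  byte[9]=0x1C cont=0 payload=0x1C=28: acc |= 28<<21 -> acc=60515140 shift=28 [end]
Varint 3: bytes[6:10] = C4 C6 ED 1C -> value 60515140 (4 byte(s))
  byte[10]=0xB4 cont=1 payload=0x34=52: acc |= 52<<0 -> acc=52 shift=7
  byte[11]=0x0B cont=0 payload=0x0B=11: acc |= 11<<7 -> acc=1460 shift=14 [end]
Varint 4: bytes[10:12] = B4 0B -> value 1460 (2 byte(s))
  byte[12]=0x3E cont=0 payload=0x3E=62: acc |= 62<<0 -> acc=62 shift=7 [end]
Varint 5: bytes[12:13] = 3E -> value 62 (1 byte(s))

Answer: 2 4 4 2 1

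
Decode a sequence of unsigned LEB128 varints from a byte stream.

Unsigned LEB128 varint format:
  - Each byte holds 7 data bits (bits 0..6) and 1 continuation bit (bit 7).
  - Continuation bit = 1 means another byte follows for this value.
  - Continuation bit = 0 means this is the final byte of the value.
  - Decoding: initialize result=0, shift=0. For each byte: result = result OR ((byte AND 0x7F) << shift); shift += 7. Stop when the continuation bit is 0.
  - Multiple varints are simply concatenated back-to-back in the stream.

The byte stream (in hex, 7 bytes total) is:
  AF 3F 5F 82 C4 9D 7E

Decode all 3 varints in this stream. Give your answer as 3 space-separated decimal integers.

Answer: 8111 95 264724994

Derivation:
  byte[0]=0xAF cont=1 payload=0x2F=47: acc |= 47<<0 -> acc=47 shift=7
  byte[1]=0x3F cont=0 payload=0x3F=63: acc |= 63<<7 -> acc=8111 shift=14 [end]
Varint 1: bytes[0:2] = AF 3F -> value 8111 (2 byte(s))
  byte[2]=0x5F cont=0 payload=0x5F=95: acc |= 95<<0 -> acc=95 shift=7 [end]
Varint 2: bytes[2:3] = 5F -> value 95 (1 byte(s))
  byte[3]=0x82 cont=1 payload=0x02=2: acc |= 2<<0 -> acc=2 shift=7
  byte[4]=0xC4 cont=1 payload=0x44=68: acc |= 68<<7 -> acc=8706 shift=14
  byte[5]=0x9D cont=1 payload=0x1D=29: acc |= 29<<14 -> acc=483842 shift=21
  byte[6]=0x7E cont=0 payload=0x7E=126: acc |= 126<<21 -> acc=264724994 shift=28 [end]
Varint 3: bytes[3:7] = 82 C4 9D 7E -> value 264724994 (4 byte(s))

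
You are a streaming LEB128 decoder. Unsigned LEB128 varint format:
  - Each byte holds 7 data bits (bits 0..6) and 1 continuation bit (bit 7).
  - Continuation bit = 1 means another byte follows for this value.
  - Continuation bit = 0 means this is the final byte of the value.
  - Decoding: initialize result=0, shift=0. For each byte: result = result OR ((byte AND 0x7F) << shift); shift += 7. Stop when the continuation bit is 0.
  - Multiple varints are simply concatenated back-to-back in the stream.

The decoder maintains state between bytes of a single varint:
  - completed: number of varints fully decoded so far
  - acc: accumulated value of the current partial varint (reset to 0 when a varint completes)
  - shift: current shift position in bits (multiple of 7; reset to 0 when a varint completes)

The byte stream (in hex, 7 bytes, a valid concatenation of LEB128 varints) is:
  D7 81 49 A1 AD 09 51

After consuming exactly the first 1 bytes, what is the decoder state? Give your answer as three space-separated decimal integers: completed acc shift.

Answer: 0 87 7

Derivation:
byte[0]=0xD7 cont=1 payload=0x57: acc |= 87<<0 -> completed=0 acc=87 shift=7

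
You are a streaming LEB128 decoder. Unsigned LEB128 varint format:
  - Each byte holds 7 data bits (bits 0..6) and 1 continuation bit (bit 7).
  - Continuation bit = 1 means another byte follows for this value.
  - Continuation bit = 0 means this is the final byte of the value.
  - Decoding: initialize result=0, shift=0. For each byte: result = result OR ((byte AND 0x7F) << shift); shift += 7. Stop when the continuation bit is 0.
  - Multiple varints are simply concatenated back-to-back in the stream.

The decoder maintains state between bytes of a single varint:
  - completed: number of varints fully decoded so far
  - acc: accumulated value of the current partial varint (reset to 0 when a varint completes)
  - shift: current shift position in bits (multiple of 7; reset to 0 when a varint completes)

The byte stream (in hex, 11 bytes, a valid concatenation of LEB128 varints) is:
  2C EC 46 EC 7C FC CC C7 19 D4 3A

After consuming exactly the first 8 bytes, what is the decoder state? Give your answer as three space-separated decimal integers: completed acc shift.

Answer: 3 1173116 21

Derivation:
byte[0]=0x2C cont=0 payload=0x2C: varint #1 complete (value=44); reset -> completed=1 acc=0 shift=0
byte[1]=0xEC cont=1 payload=0x6C: acc |= 108<<0 -> completed=1 acc=108 shift=7
byte[2]=0x46 cont=0 payload=0x46: varint #2 complete (value=9068); reset -> completed=2 acc=0 shift=0
byte[3]=0xEC cont=1 payload=0x6C: acc |= 108<<0 -> completed=2 acc=108 shift=7
byte[4]=0x7C cont=0 payload=0x7C: varint #3 complete (value=15980); reset -> completed=3 acc=0 shift=0
byte[5]=0xFC cont=1 payload=0x7C: acc |= 124<<0 -> completed=3 acc=124 shift=7
byte[6]=0xCC cont=1 payload=0x4C: acc |= 76<<7 -> completed=3 acc=9852 shift=14
byte[7]=0xC7 cont=1 payload=0x47: acc |= 71<<14 -> completed=3 acc=1173116 shift=21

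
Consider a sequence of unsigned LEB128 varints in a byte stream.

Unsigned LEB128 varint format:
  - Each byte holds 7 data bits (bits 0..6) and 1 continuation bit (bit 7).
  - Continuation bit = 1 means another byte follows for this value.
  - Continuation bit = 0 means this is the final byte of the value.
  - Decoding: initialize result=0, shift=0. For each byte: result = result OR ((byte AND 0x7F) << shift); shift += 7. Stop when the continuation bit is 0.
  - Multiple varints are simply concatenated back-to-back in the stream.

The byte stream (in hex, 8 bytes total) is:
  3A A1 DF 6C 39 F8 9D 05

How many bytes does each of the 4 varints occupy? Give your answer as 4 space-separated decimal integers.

  byte[0]=0x3A cont=0 payload=0x3A=58: acc |= 58<<0 -> acc=58 shift=7 [end]
Varint 1: bytes[0:1] = 3A -> value 58 (1 byte(s))
  byte[1]=0xA1 cont=1 payload=0x21=33: acc |= 33<<0 -> acc=33 shift=7
  byte[2]=0xDF cont=1 payload=0x5F=95: acc |= 95<<7 -> acc=12193 shift=14
  byte[3]=0x6C cont=0 payload=0x6C=108: acc |= 108<<14 -> acc=1781665 shift=21 [end]
Varint 2: bytes[1:4] = A1 DF 6C -> value 1781665 (3 byte(s))
  byte[4]=0x39 cont=0 payload=0x39=57: acc |= 57<<0 -> acc=57 shift=7 [end]
Varint 3: bytes[4:5] = 39 -> value 57 (1 byte(s))
  byte[5]=0xF8 cont=1 payload=0x78=120: acc |= 120<<0 -> acc=120 shift=7
  byte[6]=0x9D cont=1 payload=0x1D=29: acc |= 29<<7 -> acc=3832 shift=14
  byte[7]=0x05 cont=0 payload=0x05=5: acc |= 5<<14 -> acc=85752 shift=21 [end]
Varint 4: bytes[5:8] = F8 9D 05 -> value 85752 (3 byte(s))

Answer: 1 3 1 3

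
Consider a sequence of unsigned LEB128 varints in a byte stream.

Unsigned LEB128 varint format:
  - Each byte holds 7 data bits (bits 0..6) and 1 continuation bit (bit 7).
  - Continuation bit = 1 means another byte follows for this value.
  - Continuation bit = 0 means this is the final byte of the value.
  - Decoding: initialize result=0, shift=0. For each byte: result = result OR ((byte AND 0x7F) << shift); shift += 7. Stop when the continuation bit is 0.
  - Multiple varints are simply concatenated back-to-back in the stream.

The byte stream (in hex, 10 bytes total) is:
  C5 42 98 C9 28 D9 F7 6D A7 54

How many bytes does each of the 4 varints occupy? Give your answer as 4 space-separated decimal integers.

  byte[0]=0xC5 cont=1 payload=0x45=69: acc |= 69<<0 -> acc=69 shift=7
  byte[1]=0x42 cont=0 payload=0x42=66: acc |= 66<<7 -> acc=8517 shift=14 [end]
Varint 1: bytes[0:2] = C5 42 -> value 8517 (2 byte(s))
  byte[2]=0x98 cont=1 payload=0x18=24: acc |= 24<<0 -> acc=24 shift=7
  byte[3]=0xC9 cont=1 payload=0x49=73: acc |= 73<<7 -> acc=9368 shift=14
  byte[4]=0x28 cont=0 payload=0x28=40: acc |= 40<<14 -> acc=664728 shift=21 [end]
Varint 2: bytes[2:5] = 98 C9 28 -> value 664728 (3 byte(s))
  byte[5]=0xD9 cont=1 payload=0x59=89: acc |= 89<<0 -> acc=89 shift=7
  byte[6]=0xF7 cont=1 payload=0x77=119: acc |= 119<<7 -> acc=15321 shift=14
  byte[7]=0x6D cont=0 payload=0x6D=109: acc |= 109<<14 -> acc=1801177 shift=21 [end]
Varint 3: bytes[5:8] = D9 F7 6D -> value 1801177 (3 byte(s))
  byte[8]=0xA7 cont=1 payload=0x27=39: acc |= 39<<0 -> acc=39 shift=7
  byte[9]=0x54 cont=0 payload=0x54=84: acc |= 84<<7 -> acc=10791 shift=14 [end]
Varint 4: bytes[8:10] = A7 54 -> value 10791 (2 byte(s))

Answer: 2 3 3 2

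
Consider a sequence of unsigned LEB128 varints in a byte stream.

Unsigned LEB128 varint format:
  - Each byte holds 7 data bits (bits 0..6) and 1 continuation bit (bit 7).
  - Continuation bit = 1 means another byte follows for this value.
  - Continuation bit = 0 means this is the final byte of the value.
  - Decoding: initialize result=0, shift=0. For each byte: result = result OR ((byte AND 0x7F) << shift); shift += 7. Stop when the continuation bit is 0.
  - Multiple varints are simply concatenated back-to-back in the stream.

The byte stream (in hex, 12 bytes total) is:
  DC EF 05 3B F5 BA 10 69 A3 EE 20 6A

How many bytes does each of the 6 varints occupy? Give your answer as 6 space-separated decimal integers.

Answer: 3 1 3 1 3 1

Derivation:
  byte[0]=0xDC cont=1 payload=0x5C=92: acc |= 92<<0 -> acc=92 shift=7
  byte[1]=0xEF cont=1 payload=0x6F=111: acc |= 111<<7 -> acc=14300 shift=14
  byte[2]=0x05 cont=0 payload=0x05=5: acc |= 5<<14 -> acc=96220 shift=21 [end]
Varint 1: bytes[0:3] = DC EF 05 -> value 96220 (3 byte(s))
  byte[3]=0x3B cont=0 payload=0x3B=59: acc |= 59<<0 -> acc=59 shift=7 [end]
Varint 2: bytes[3:4] = 3B -> value 59 (1 byte(s))
  byte[4]=0xF5 cont=1 payload=0x75=117: acc |= 117<<0 -> acc=117 shift=7
  byte[5]=0xBA cont=1 payload=0x3A=58: acc |= 58<<7 -> acc=7541 shift=14
  byte[6]=0x10 cont=0 payload=0x10=16: acc |= 16<<14 -> acc=269685 shift=21 [end]
Varint 3: bytes[4:7] = F5 BA 10 -> value 269685 (3 byte(s))
  byte[7]=0x69 cont=0 payload=0x69=105: acc |= 105<<0 -> acc=105 shift=7 [end]
Varint 4: bytes[7:8] = 69 -> value 105 (1 byte(s))
  byte[8]=0xA3 cont=1 payload=0x23=35: acc |= 35<<0 -> acc=35 shift=7
  byte[9]=0xEE cont=1 payload=0x6E=110: acc |= 110<<7 -> acc=14115 shift=14
  byte[10]=0x20 cont=0 payload=0x20=32: acc |= 32<<14 -> acc=538403 shift=21 [end]
Varint 5: bytes[8:11] = A3 EE 20 -> value 538403 (3 byte(s))
  byte[11]=0x6A cont=0 payload=0x6A=106: acc |= 106<<0 -> acc=106 shift=7 [end]
Varint 6: bytes[11:12] = 6A -> value 106 (1 byte(s))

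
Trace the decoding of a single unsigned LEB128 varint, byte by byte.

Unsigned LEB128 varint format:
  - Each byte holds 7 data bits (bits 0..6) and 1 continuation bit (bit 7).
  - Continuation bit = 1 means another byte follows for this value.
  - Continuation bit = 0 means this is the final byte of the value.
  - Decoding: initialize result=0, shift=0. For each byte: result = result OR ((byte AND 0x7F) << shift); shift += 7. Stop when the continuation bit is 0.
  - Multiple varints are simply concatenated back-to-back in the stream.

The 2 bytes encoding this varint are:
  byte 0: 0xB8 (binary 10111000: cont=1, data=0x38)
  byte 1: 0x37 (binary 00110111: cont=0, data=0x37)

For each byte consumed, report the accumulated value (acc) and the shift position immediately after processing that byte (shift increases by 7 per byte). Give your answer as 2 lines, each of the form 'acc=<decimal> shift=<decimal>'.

Answer: acc=56 shift=7
acc=7096 shift=14

Derivation:
byte 0=0xB8: payload=0x38=56, contrib = 56<<0 = 56; acc -> 56, shift -> 7
byte 1=0x37: payload=0x37=55, contrib = 55<<7 = 7040; acc -> 7096, shift -> 14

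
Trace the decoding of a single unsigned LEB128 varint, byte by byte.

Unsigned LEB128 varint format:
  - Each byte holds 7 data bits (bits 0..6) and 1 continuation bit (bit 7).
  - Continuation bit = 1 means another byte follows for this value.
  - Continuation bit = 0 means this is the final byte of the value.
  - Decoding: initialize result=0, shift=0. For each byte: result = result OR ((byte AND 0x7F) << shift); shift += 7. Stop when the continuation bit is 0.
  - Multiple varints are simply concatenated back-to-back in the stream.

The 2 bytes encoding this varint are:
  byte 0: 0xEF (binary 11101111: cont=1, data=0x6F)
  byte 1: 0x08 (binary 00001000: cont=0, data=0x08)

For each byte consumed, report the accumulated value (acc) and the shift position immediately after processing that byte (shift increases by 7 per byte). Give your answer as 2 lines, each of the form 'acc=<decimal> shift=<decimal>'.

Answer: acc=111 shift=7
acc=1135 shift=14

Derivation:
byte 0=0xEF: payload=0x6F=111, contrib = 111<<0 = 111; acc -> 111, shift -> 7
byte 1=0x08: payload=0x08=8, contrib = 8<<7 = 1024; acc -> 1135, shift -> 14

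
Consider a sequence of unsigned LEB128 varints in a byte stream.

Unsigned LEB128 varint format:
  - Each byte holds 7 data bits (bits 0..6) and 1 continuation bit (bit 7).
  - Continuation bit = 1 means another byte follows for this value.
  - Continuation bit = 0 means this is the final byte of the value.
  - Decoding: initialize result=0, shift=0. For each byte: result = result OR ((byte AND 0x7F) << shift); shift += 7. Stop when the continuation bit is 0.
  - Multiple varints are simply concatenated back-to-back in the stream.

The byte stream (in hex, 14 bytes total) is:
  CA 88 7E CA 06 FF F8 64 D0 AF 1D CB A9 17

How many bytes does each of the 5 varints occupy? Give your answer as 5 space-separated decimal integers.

  byte[0]=0xCA cont=1 payload=0x4A=74: acc |= 74<<0 -> acc=74 shift=7
  byte[1]=0x88 cont=1 payload=0x08=8: acc |= 8<<7 -> acc=1098 shift=14
  byte[2]=0x7E cont=0 payload=0x7E=126: acc |= 126<<14 -> acc=2065482 shift=21 [end]
Varint 1: bytes[0:3] = CA 88 7E -> value 2065482 (3 byte(s))
  byte[3]=0xCA cont=1 payload=0x4A=74: acc |= 74<<0 -> acc=74 shift=7
  byte[4]=0x06 cont=0 payload=0x06=6: acc |= 6<<7 -> acc=842 shift=14 [end]
Varint 2: bytes[3:5] = CA 06 -> value 842 (2 byte(s))
  byte[5]=0xFF cont=1 payload=0x7F=127: acc |= 127<<0 -> acc=127 shift=7
  byte[6]=0xF8 cont=1 payload=0x78=120: acc |= 120<<7 -> acc=15487 shift=14
  byte[7]=0x64 cont=0 payload=0x64=100: acc |= 100<<14 -> acc=1653887 shift=21 [end]
Varint 3: bytes[5:8] = FF F8 64 -> value 1653887 (3 byte(s))
  byte[8]=0xD0 cont=1 payload=0x50=80: acc |= 80<<0 -> acc=80 shift=7
  byte[9]=0xAF cont=1 payload=0x2F=47: acc |= 47<<7 -> acc=6096 shift=14
  byte[10]=0x1D cont=0 payload=0x1D=29: acc |= 29<<14 -> acc=481232 shift=21 [end]
Varint 4: bytes[8:11] = D0 AF 1D -> value 481232 (3 byte(s))
  byte[11]=0xCB cont=1 payload=0x4B=75: acc |= 75<<0 -> acc=75 shift=7
  byte[12]=0xA9 cont=1 payload=0x29=41: acc |= 41<<7 -> acc=5323 shift=14
  byte[13]=0x17 cont=0 payload=0x17=23: acc |= 23<<14 -> acc=382155 shift=21 [end]
Varint 5: bytes[11:14] = CB A9 17 -> value 382155 (3 byte(s))

Answer: 3 2 3 3 3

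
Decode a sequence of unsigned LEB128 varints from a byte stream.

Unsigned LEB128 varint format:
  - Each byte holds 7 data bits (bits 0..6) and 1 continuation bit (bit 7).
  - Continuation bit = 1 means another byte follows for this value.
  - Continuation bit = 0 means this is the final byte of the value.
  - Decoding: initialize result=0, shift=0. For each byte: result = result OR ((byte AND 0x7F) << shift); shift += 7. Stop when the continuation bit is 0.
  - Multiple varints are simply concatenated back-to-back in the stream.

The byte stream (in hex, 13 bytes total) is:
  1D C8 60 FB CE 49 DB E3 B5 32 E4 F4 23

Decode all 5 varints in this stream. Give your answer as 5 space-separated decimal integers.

  byte[0]=0x1D cont=0 payload=0x1D=29: acc |= 29<<0 -> acc=29 shift=7 [end]
Varint 1: bytes[0:1] = 1D -> value 29 (1 byte(s))
  byte[1]=0xC8 cont=1 payload=0x48=72: acc |= 72<<0 -> acc=72 shift=7
  byte[2]=0x60 cont=0 payload=0x60=96: acc |= 96<<7 -> acc=12360 shift=14 [end]
Varint 2: bytes[1:3] = C8 60 -> value 12360 (2 byte(s))
  byte[3]=0xFB cont=1 payload=0x7B=123: acc |= 123<<0 -> acc=123 shift=7
  byte[4]=0xCE cont=1 payload=0x4E=78: acc |= 78<<7 -> acc=10107 shift=14
  byte[5]=0x49 cont=0 payload=0x49=73: acc |= 73<<14 -> acc=1206139 shift=21 [end]
Varint 3: bytes[3:6] = FB CE 49 -> value 1206139 (3 byte(s))
  byte[6]=0xDB cont=1 payload=0x5B=91: acc |= 91<<0 -> acc=91 shift=7
  byte[7]=0xE3 cont=1 payload=0x63=99: acc |= 99<<7 -> acc=12763 shift=14
  byte[8]=0xB5 cont=1 payload=0x35=53: acc |= 53<<14 -> acc=881115 shift=21
  byte[9]=0x32 cont=0 payload=0x32=50: acc |= 50<<21 -> acc=105738715 shift=28 [end]
Varint 4: bytes[6:10] = DB E3 B5 32 -> value 105738715 (4 byte(s))
  byte[10]=0xE4 cont=1 payload=0x64=100: acc |= 100<<0 -> acc=100 shift=7
  byte[11]=0xF4 cont=1 payload=0x74=116: acc |= 116<<7 -> acc=14948 shift=14
  byte[12]=0x23 cont=0 payload=0x23=35: acc |= 35<<14 -> acc=588388 shift=21 [end]
Varint 5: bytes[10:13] = E4 F4 23 -> value 588388 (3 byte(s))

Answer: 29 12360 1206139 105738715 588388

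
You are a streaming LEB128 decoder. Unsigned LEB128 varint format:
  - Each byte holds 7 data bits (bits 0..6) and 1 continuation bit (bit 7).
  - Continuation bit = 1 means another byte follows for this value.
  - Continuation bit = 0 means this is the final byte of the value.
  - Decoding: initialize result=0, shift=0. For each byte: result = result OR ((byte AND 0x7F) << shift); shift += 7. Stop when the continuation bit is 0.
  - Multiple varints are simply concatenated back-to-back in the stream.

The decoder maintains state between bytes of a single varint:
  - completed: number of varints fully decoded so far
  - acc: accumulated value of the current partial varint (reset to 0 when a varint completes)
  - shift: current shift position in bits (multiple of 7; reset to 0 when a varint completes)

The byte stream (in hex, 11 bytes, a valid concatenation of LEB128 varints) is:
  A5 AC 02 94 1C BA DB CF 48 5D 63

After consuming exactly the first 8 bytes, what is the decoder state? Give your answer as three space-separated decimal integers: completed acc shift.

byte[0]=0xA5 cont=1 payload=0x25: acc |= 37<<0 -> completed=0 acc=37 shift=7
byte[1]=0xAC cont=1 payload=0x2C: acc |= 44<<7 -> completed=0 acc=5669 shift=14
byte[2]=0x02 cont=0 payload=0x02: varint #1 complete (value=38437); reset -> completed=1 acc=0 shift=0
byte[3]=0x94 cont=1 payload=0x14: acc |= 20<<0 -> completed=1 acc=20 shift=7
byte[4]=0x1C cont=0 payload=0x1C: varint #2 complete (value=3604); reset -> completed=2 acc=0 shift=0
byte[5]=0xBA cont=1 payload=0x3A: acc |= 58<<0 -> completed=2 acc=58 shift=7
byte[6]=0xDB cont=1 payload=0x5B: acc |= 91<<7 -> completed=2 acc=11706 shift=14
byte[7]=0xCF cont=1 payload=0x4F: acc |= 79<<14 -> completed=2 acc=1306042 shift=21

Answer: 2 1306042 21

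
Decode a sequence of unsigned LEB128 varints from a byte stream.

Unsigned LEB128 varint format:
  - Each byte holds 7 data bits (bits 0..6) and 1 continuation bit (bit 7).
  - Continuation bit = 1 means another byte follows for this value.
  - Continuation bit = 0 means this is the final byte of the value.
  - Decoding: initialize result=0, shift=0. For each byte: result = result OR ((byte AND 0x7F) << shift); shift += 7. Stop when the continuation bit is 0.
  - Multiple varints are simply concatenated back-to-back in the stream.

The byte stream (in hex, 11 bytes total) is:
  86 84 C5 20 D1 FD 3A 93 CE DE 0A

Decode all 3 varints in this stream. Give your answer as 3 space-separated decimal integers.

Answer: 68239878 966353 22521619

Derivation:
  byte[0]=0x86 cont=1 payload=0x06=6: acc |= 6<<0 -> acc=6 shift=7
  byte[1]=0x84 cont=1 payload=0x04=4: acc |= 4<<7 -> acc=518 shift=14
  byte[2]=0xC5 cont=1 payload=0x45=69: acc |= 69<<14 -> acc=1131014 shift=21
  byte[3]=0x20 cont=0 payload=0x20=32: acc |= 32<<21 -> acc=68239878 shift=28 [end]
Varint 1: bytes[0:4] = 86 84 C5 20 -> value 68239878 (4 byte(s))
  byte[4]=0xD1 cont=1 payload=0x51=81: acc |= 81<<0 -> acc=81 shift=7
  byte[5]=0xFD cont=1 payload=0x7D=125: acc |= 125<<7 -> acc=16081 shift=14
  byte[6]=0x3A cont=0 payload=0x3A=58: acc |= 58<<14 -> acc=966353 shift=21 [end]
Varint 2: bytes[4:7] = D1 FD 3A -> value 966353 (3 byte(s))
  byte[7]=0x93 cont=1 payload=0x13=19: acc |= 19<<0 -> acc=19 shift=7
  byte[8]=0xCE cont=1 payload=0x4E=78: acc |= 78<<7 -> acc=10003 shift=14
  byte[9]=0xDE cont=1 payload=0x5E=94: acc |= 94<<14 -> acc=1550099 shift=21
  byte[10]=0x0A cont=0 payload=0x0A=10: acc |= 10<<21 -> acc=22521619 shift=28 [end]
Varint 3: bytes[7:11] = 93 CE DE 0A -> value 22521619 (4 byte(s))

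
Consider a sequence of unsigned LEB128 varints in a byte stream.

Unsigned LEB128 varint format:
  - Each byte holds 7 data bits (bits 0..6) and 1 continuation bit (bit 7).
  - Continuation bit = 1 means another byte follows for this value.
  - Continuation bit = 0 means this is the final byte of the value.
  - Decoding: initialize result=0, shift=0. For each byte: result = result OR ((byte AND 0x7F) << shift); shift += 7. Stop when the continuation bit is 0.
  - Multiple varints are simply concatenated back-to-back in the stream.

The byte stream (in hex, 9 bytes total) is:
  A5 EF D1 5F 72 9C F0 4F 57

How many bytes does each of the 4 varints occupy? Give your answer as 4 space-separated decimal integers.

Answer: 4 1 3 1

Derivation:
  byte[0]=0xA5 cont=1 payload=0x25=37: acc |= 37<<0 -> acc=37 shift=7
  byte[1]=0xEF cont=1 payload=0x6F=111: acc |= 111<<7 -> acc=14245 shift=14
  byte[2]=0xD1 cont=1 payload=0x51=81: acc |= 81<<14 -> acc=1341349 shift=21
  byte[3]=0x5F cont=0 payload=0x5F=95: acc |= 95<<21 -> acc=200570789 shift=28 [end]
Varint 1: bytes[0:4] = A5 EF D1 5F -> value 200570789 (4 byte(s))
  byte[4]=0x72 cont=0 payload=0x72=114: acc |= 114<<0 -> acc=114 shift=7 [end]
Varint 2: bytes[4:5] = 72 -> value 114 (1 byte(s))
  byte[5]=0x9C cont=1 payload=0x1C=28: acc |= 28<<0 -> acc=28 shift=7
  byte[6]=0xF0 cont=1 payload=0x70=112: acc |= 112<<7 -> acc=14364 shift=14
  byte[7]=0x4F cont=0 payload=0x4F=79: acc |= 79<<14 -> acc=1308700 shift=21 [end]
Varint 3: bytes[5:8] = 9C F0 4F -> value 1308700 (3 byte(s))
  byte[8]=0x57 cont=0 payload=0x57=87: acc |= 87<<0 -> acc=87 shift=7 [end]
Varint 4: bytes[8:9] = 57 -> value 87 (1 byte(s))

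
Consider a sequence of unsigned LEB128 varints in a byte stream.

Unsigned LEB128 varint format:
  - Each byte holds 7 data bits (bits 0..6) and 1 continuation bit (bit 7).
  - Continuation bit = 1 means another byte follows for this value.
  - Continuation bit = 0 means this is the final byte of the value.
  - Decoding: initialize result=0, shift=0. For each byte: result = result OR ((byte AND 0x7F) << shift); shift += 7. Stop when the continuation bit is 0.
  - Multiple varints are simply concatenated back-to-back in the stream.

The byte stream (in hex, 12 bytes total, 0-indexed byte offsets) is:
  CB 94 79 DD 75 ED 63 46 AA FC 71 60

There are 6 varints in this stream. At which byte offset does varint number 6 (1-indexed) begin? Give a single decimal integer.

  byte[0]=0xCB cont=1 payload=0x4B=75: acc |= 75<<0 -> acc=75 shift=7
  byte[1]=0x94 cont=1 payload=0x14=20: acc |= 20<<7 -> acc=2635 shift=14
  byte[2]=0x79 cont=0 payload=0x79=121: acc |= 121<<14 -> acc=1985099 shift=21 [end]
Varint 1: bytes[0:3] = CB 94 79 -> value 1985099 (3 byte(s))
  byte[3]=0xDD cont=1 payload=0x5D=93: acc |= 93<<0 -> acc=93 shift=7
  byte[4]=0x75 cont=0 payload=0x75=117: acc |= 117<<7 -> acc=15069 shift=14 [end]
Varint 2: bytes[3:5] = DD 75 -> value 15069 (2 byte(s))
  byte[5]=0xED cont=1 payload=0x6D=109: acc |= 109<<0 -> acc=109 shift=7
  byte[6]=0x63 cont=0 payload=0x63=99: acc |= 99<<7 -> acc=12781 shift=14 [end]
Varint 3: bytes[5:7] = ED 63 -> value 12781 (2 byte(s))
  byte[7]=0x46 cont=0 payload=0x46=70: acc |= 70<<0 -> acc=70 shift=7 [end]
Varint 4: bytes[7:8] = 46 -> value 70 (1 byte(s))
  byte[8]=0xAA cont=1 payload=0x2A=42: acc |= 42<<0 -> acc=42 shift=7
  byte[9]=0xFC cont=1 payload=0x7C=124: acc |= 124<<7 -> acc=15914 shift=14
  byte[10]=0x71 cont=0 payload=0x71=113: acc |= 113<<14 -> acc=1867306 shift=21 [end]
Varint 5: bytes[8:11] = AA FC 71 -> value 1867306 (3 byte(s))
  byte[11]=0x60 cont=0 payload=0x60=96: acc |= 96<<0 -> acc=96 shift=7 [end]
Varint 6: bytes[11:12] = 60 -> value 96 (1 byte(s))

Answer: 11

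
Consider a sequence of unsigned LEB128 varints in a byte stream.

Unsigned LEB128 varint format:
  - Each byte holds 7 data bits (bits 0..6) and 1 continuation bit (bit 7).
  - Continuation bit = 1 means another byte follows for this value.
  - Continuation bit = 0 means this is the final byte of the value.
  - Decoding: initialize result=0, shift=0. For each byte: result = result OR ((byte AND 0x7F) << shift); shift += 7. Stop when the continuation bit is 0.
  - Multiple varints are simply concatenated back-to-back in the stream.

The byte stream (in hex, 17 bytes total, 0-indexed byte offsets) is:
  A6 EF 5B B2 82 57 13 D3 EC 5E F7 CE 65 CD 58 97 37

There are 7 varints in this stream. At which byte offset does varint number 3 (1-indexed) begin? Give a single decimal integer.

Answer: 6

Derivation:
  byte[0]=0xA6 cont=1 payload=0x26=38: acc |= 38<<0 -> acc=38 shift=7
  byte[1]=0xEF cont=1 payload=0x6F=111: acc |= 111<<7 -> acc=14246 shift=14
  byte[2]=0x5B cont=0 payload=0x5B=91: acc |= 91<<14 -> acc=1505190 shift=21 [end]
Varint 1: bytes[0:3] = A6 EF 5B -> value 1505190 (3 byte(s))
  byte[3]=0xB2 cont=1 payload=0x32=50: acc |= 50<<0 -> acc=50 shift=7
  byte[4]=0x82 cont=1 payload=0x02=2: acc |= 2<<7 -> acc=306 shift=14
  byte[5]=0x57 cont=0 payload=0x57=87: acc |= 87<<14 -> acc=1425714 shift=21 [end]
Varint 2: bytes[3:6] = B2 82 57 -> value 1425714 (3 byte(s))
  byte[6]=0x13 cont=0 payload=0x13=19: acc |= 19<<0 -> acc=19 shift=7 [end]
Varint 3: bytes[6:7] = 13 -> value 19 (1 byte(s))
  byte[7]=0xD3 cont=1 payload=0x53=83: acc |= 83<<0 -> acc=83 shift=7
  byte[8]=0xEC cont=1 payload=0x6C=108: acc |= 108<<7 -> acc=13907 shift=14
  byte[9]=0x5E cont=0 payload=0x5E=94: acc |= 94<<14 -> acc=1554003 shift=21 [end]
Varint 4: bytes[7:10] = D3 EC 5E -> value 1554003 (3 byte(s))
  byte[10]=0xF7 cont=1 payload=0x77=119: acc |= 119<<0 -> acc=119 shift=7
  byte[11]=0xCE cont=1 payload=0x4E=78: acc |= 78<<7 -> acc=10103 shift=14
  byte[12]=0x65 cont=0 payload=0x65=101: acc |= 101<<14 -> acc=1664887 shift=21 [end]
Varint 5: bytes[10:13] = F7 CE 65 -> value 1664887 (3 byte(s))
  byte[13]=0xCD cont=1 payload=0x4D=77: acc |= 77<<0 -> acc=77 shift=7
  byte[14]=0x58 cont=0 payload=0x58=88: acc |= 88<<7 -> acc=11341 shift=14 [end]
Varint 6: bytes[13:15] = CD 58 -> value 11341 (2 byte(s))
  byte[15]=0x97 cont=1 payload=0x17=23: acc |= 23<<0 -> acc=23 shift=7
  byte[16]=0x37 cont=0 payload=0x37=55: acc |= 55<<7 -> acc=7063 shift=14 [end]
Varint 7: bytes[15:17] = 97 37 -> value 7063 (2 byte(s))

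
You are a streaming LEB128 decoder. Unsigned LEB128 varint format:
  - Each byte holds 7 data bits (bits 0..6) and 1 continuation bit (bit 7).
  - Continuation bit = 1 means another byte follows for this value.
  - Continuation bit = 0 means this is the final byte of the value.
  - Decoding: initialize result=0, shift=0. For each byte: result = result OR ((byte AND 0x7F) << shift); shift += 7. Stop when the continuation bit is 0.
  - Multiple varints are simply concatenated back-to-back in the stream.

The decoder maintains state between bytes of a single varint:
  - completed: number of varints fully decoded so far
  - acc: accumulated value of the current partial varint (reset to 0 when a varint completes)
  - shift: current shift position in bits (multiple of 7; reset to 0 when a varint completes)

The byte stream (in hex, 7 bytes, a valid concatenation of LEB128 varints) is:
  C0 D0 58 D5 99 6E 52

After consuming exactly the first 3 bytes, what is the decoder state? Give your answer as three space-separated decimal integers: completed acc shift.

byte[0]=0xC0 cont=1 payload=0x40: acc |= 64<<0 -> completed=0 acc=64 shift=7
byte[1]=0xD0 cont=1 payload=0x50: acc |= 80<<7 -> completed=0 acc=10304 shift=14
byte[2]=0x58 cont=0 payload=0x58: varint #1 complete (value=1452096); reset -> completed=1 acc=0 shift=0

Answer: 1 0 0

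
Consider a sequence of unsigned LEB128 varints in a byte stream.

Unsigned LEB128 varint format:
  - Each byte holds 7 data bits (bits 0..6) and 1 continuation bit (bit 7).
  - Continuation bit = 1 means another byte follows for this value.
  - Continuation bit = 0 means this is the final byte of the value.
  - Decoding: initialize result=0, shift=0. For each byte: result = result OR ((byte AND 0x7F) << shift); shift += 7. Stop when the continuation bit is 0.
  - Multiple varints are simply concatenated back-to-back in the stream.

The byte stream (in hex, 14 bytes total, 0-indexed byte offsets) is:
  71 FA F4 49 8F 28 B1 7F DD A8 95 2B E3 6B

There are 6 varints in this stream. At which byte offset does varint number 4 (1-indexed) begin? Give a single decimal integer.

  byte[0]=0x71 cont=0 payload=0x71=113: acc |= 113<<0 -> acc=113 shift=7 [end]
Varint 1: bytes[0:1] = 71 -> value 113 (1 byte(s))
  byte[1]=0xFA cont=1 payload=0x7A=122: acc |= 122<<0 -> acc=122 shift=7
  byte[2]=0xF4 cont=1 payload=0x74=116: acc |= 116<<7 -> acc=14970 shift=14
  byte[3]=0x49 cont=0 payload=0x49=73: acc |= 73<<14 -> acc=1211002 shift=21 [end]
Varint 2: bytes[1:4] = FA F4 49 -> value 1211002 (3 byte(s))
  byte[4]=0x8F cont=1 payload=0x0F=15: acc |= 15<<0 -> acc=15 shift=7
  byte[5]=0x28 cont=0 payload=0x28=40: acc |= 40<<7 -> acc=5135 shift=14 [end]
Varint 3: bytes[4:6] = 8F 28 -> value 5135 (2 byte(s))
  byte[6]=0xB1 cont=1 payload=0x31=49: acc |= 49<<0 -> acc=49 shift=7
  byte[7]=0x7F cont=0 payload=0x7F=127: acc |= 127<<7 -> acc=16305 shift=14 [end]
Varint 4: bytes[6:8] = B1 7F -> value 16305 (2 byte(s))
  byte[8]=0xDD cont=1 payload=0x5D=93: acc |= 93<<0 -> acc=93 shift=7
  byte[9]=0xA8 cont=1 payload=0x28=40: acc |= 40<<7 -> acc=5213 shift=14
  byte[10]=0x95 cont=1 payload=0x15=21: acc |= 21<<14 -> acc=349277 shift=21
  byte[11]=0x2B cont=0 payload=0x2B=43: acc |= 43<<21 -> acc=90526813 shift=28 [end]
Varint 5: bytes[8:12] = DD A8 95 2B -> value 90526813 (4 byte(s))
  byte[12]=0xE3 cont=1 payload=0x63=99: acc |= 99<<0 -> acc=99 shift=7
  byte[13]=0x6B cont=0 payload=0x6B=107: acc |= 107<<7 -> acc=13795 shift=14 [end]
Varint 6: bytes[12:14] = E3 6B -> value 13795 (2 byte(s))

Answer: 6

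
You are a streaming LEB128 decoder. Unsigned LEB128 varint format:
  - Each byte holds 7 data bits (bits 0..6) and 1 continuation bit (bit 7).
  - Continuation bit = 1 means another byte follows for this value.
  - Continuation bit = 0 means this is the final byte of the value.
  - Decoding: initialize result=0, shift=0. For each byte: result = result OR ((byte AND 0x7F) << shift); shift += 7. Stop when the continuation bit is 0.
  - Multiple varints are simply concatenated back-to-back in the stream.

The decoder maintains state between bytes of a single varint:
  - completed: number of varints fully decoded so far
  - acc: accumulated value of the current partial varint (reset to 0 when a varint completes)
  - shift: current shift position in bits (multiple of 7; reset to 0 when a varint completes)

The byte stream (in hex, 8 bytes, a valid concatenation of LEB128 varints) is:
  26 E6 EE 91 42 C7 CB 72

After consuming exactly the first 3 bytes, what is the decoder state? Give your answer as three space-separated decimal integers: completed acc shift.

byte[0]=0x26 cont=0 payload=0x26: varint #1 complete (value=38); reset -> completed=1 acc=0 shift=0
byte[1]=0xE6 cont=1 payload=0x66: acc |= 102<<0 -> completed=1 acc=102 shift=7
byte[2]=0xEE cont=1 payload=0x6E: acc |= 110<<7 -> completed=1 acc=14182 shift=14

Answer: 1 14182 14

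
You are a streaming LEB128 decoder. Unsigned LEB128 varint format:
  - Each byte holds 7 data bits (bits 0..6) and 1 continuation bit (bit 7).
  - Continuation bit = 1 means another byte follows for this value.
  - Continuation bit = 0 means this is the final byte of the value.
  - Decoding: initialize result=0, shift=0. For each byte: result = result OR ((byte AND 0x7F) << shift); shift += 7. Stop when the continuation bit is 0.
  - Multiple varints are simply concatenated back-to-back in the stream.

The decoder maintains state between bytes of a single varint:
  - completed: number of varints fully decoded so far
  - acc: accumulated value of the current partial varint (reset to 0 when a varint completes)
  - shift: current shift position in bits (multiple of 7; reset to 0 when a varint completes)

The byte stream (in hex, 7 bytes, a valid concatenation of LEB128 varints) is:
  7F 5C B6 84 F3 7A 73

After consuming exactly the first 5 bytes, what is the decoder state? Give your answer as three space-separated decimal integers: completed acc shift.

byte[0]=0x7F cont=0 payload=0x7F: varint #1 complete (value=127); reset -> completed=1 acc=0 shift=0
byte[1]=0x5C cont=0 payload=0x5C: varint #2 complete (value=92); reset -> completed=2 acc=0 shift=0
byte[2]=0xB6 cont=1 payload=0x36: acc |= 54<<0 -> completed=2 acc=54 shift=7
byte[3]=0x84 cont=1 payload=0x04: acc |= 4<<7 -> completed=2 acc=566 shift=14
byte[4]=0xF3 cont=1 payload=0x73: acc |= 115<<14 -> completed=2 acc=1884726 shift=21

Answer: 2 1884726 21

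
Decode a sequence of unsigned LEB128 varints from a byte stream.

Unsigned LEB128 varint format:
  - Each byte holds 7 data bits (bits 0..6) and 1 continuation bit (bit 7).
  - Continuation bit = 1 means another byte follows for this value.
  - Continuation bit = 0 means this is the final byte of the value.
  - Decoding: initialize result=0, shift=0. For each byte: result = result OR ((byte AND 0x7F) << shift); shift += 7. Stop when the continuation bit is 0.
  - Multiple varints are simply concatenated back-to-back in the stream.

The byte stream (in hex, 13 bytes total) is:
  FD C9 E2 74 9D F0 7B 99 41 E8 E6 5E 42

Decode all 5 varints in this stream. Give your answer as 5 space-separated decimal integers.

Answer: 244884733 2029597 8345 1553256 66

Derivation:
  byte[0]=0xFD cont=1 payload=0x7D=125: acc |= 125<<0 -> acc=125 shift=7
  byte[1]=0xC9 cont=1 payload=0x49=73: acc |= 73<<7 -> acc=9469 shift=14
  byte[2]=0xE2 cont=1 payload=0x62=98: acc |= 98<<14 -> acc=1615101 shift=21
  byte[3]=0x74 cont=0 payload=0x74=116: acc |= 116<<21 -> acc=244884733 shift=28 [end]
Varint 1: bytes[0:4] = FD C9 E2 74 -> value 244884733 (4 byte(s))
  byte[4]=0x9D cont=1 payload=0x1D=29: acc |= 29<<0 -> acc=29 shift=7
  byte[5]=0xF0 cont=1 payload=0x70=112: acc |= 112<<7 -> acc=14365 shift=14
  byte[6]=0x7B cont=0 payload=0x7B=123: acc |= 123<<14 -> acc=2029597 shift=21 [end]
Varint 2: bytes[4:7] = 9D F0 7B -> value 2029597 (3 byte(s))
  byte[7]=0x99 cont=1 payload=0x19=25: acc |= 25<<0 -> acc=25 shift=7
  byte[8]=0x41 cont=0 payload=0x41=65: acc |= 65<<7 -> acc=8345 shift=14 [end]
Varint 3: bytes[7:9] = 99 41 -> value 8345 (2 byte(s))
  byte[9]=0xE8 cont=1 payload=0x68=104: acc |= 104<<0 -> acc=104 shift=7
  byte[10]=0xE6 cont=1 payload=0x66=102: acc |= 102<<7 -> acc=13160 shift=14
  byte[11]=0x5E cont=0 payload=0x5E=94: acc |= 94<<14 -> acc=1553256 shift=21 [end]
Varint 4: bytes[9:12] = E8 E6 5E -> value 1553256 (3 byte(s))
  byte[12]=0x42 cont=0 payload=0x42=66: acc |= 66<<0 -> acc=66 shift=7 [end]
Varint 5: bytes[12:13] = 42 -> value 66 (1 byte(s))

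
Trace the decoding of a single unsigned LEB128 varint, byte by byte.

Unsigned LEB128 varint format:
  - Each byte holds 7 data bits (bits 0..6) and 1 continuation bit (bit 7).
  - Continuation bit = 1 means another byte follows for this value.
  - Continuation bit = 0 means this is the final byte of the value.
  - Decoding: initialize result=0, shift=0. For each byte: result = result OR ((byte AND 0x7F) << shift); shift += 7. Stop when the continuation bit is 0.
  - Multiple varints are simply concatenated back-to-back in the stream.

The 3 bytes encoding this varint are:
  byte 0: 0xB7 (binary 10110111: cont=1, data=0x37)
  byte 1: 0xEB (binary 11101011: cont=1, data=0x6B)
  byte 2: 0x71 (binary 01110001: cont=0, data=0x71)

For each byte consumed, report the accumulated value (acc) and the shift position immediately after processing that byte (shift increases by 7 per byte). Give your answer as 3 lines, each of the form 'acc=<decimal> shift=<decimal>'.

Answer: acc=55 shift=7
acc=13751 shift=14
acc=1865143 shift=21

Derivation:
byte 0=0xB7: payload=0x37=55, contrib = 55<<0 = 55; acc -> 55, shift -> 7
byte 1=0xEB: payload=0x6B=107, contrib = 107<<7 = 13696; acc -> 13751, shift -> 14
byte 2=0x71: payload=0x71=113, contrib = 113<<14 = 1851392; acc -> 1865143, shift -> 21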